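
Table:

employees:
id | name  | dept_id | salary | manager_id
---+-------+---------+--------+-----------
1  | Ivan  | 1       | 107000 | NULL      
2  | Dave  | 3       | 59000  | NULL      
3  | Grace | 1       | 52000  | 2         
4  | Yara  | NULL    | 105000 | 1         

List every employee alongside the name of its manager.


This is a self-join: employees is joined to a second copy of itself, matching each row's manager_id to another row's id. Use LEFT JOIN so rows with manager_id=NULL are kept.
  - employee 1 (Ivan): manager_id=NULL -> NULL
  - employee 2 (Dave): manager_id=NULL -> NULL
  - employee 3 (Grace): manager_id=2 -> Dave
  - employee 4 (Yara): manager_id=1 -> Ivan

SQL:
SELECT a.name AS item, b.name AS manager
FROM employees a
LEFT JOIN employees b ON a.manager_id = b.id

Result:
item  | manager
------+--------
Ivan  | NULL   
Dave  | NULL   
Grace | Dave   
Yara  | Ivan   


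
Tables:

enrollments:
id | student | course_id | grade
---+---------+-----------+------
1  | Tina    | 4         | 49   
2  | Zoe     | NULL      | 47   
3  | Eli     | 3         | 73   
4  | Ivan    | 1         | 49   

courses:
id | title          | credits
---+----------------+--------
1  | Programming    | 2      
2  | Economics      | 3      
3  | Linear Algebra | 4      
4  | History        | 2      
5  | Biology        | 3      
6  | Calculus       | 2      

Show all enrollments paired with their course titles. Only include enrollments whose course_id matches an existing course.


INNER JOIN keeps only enrollments rows whose course_id matches an id in courses. Walk through each enrollment:
  - enrollment 1 (Tina): course_id=4 -> matches History
  - enrollment 2 (Zoe): course_id=NULL, no match -> dropped
  - enrollment 3 (Eli): course_id=3 -> matches Linear Algebra
  - enrollment 4 (Ivan): course_id=1 -> matches Programming
So 1 of 4 rows is dropped.

SQL:
SELECT a.student, b.title AS course
FROM enrollments a
INNER JOIN courses b ON a.course_id = b.id

Result:
student | course        
--------+---------------
Tina    | History       
Eli     | Linear Algebra
Ivan    | Programming   


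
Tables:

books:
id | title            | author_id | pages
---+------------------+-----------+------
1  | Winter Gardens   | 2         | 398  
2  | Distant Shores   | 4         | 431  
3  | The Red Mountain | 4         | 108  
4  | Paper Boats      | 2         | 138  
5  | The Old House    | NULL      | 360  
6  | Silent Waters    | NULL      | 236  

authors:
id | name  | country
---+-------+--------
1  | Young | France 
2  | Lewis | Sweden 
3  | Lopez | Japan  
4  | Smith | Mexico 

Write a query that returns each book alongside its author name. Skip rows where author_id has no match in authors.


INNER JOIN keeps only books rows whose author_id matches an id in authors. Walk through each book:
  - book 1 (Winter Gardens): author_id=2 -> matches Lewis
  - book 2 (Distant Shores): author_id=4 -> matches Smith
  - book 3 (The Red Mountain): author_id=4 -> matches Smith
  - book 4 (Paper Boats): author_id=2 -> matches Lewis
  - book 5 (The Old House): author_id=NULL, no match -> dropped
  - book 6 (Silent Waters): author_id=NULL, no match -> dropped
So 2 of 6 rows are dropped.

SQL:
SELECT a.title, b.name AS author
FROM books a
INNER JOIN authors b ON a.author_id = b.id

Result:
title            | author
-----------------+-------
Winter Gardens   | Lewis 
Distant Shores   | Smith 
The Red Mountain | Smith 
Paper Boats      | Lewis 


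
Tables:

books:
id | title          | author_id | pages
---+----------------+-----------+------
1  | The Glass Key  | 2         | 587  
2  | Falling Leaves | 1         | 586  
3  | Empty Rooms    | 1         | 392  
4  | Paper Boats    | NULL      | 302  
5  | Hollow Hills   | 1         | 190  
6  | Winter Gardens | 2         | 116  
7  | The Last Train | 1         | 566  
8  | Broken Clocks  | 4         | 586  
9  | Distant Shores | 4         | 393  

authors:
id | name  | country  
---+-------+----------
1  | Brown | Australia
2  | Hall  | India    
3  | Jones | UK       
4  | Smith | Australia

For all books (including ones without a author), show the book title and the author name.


LEFT JOIN keeps every row from books (the left table); where author_id has no match in authors, the author columns become NULL. Walk through each book:
  - book 1 (The Glass Key): author_id=2 -> matches Hall
  - book 2 (Falling Leaves): author_id=1 -> matches Brown
  - book 3 (Empty Rooms): author_id=1 -> matches Brown
  - book 4 (Paper Boats): author_id=NULL, no match -> kept with NULL
  - book 5 (Hollow Hills): author_id=1 -> matches Brown
  - book 6 (Winter Gardens): author_id=2 -> matches Hall
  - book 7 (The Last Train): author_id=1 -> matches Brown
  - book 8 (Broken Clocks): author_id=4 -> matches Smith
  - book 9 (Distant Shores): author_id=4 -> matches Smith
All 9 rows appear; 1 has NULL author.

SQL:
SELECT a.title, b.name AS author
FROM books a
LEFT JOIN authors b ON a.author_id = b.id

Result:
title          | author
---------------+-------
The Glass Key  | Hall  
Falling Leaves | Brown 
Empty Rooms    | Brown 
Paper Boats    | NULL  
Hollow Hills   | Brown 
Winter Gardens | Hall  
The Last Train | Brown 
Broken Clocks  | Smith 
Distant Shores | Smith 


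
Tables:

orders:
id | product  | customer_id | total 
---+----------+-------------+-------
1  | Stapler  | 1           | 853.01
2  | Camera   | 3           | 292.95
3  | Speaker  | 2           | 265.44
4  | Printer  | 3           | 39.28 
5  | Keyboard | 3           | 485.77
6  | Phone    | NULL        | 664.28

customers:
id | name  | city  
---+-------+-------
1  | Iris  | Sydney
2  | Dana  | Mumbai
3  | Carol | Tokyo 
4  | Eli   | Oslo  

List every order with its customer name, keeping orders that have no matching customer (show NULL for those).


LEFT JOIN keeps every row from orders (the left table); where customer_id has no match in customers, the customer columns become NULL. Walk through each order:
  - order 1 (Stapler): customer_id=1 -> matches Iris
  - order 2 (Camera): customer_id=3 -> matches Carol
  - order 3 (Speaker): customer_id=2 -> matches Dana
  - order 4 (Printer): customer_id=3 -> matches Carol
  - order 5 (Keyboard): customer_id=3 -> matches Carol
  - order 6 (Phone): customer_id=NULL, no match -> kept with NULL
All 6 rows appear; 1 has NULL customer.

SQL:
SELECT a.product, b.name AS customer
FROM orders a
LEFT JOIN customers b ON a.customer_id = b.id

Result:
product  | customer
---------+---------
Stapler  | Iris    
Camera   | Carol   
Speaker  | Dana    
Printer  | Carol   
Keyboard | Carol   
Phone    | NULL    


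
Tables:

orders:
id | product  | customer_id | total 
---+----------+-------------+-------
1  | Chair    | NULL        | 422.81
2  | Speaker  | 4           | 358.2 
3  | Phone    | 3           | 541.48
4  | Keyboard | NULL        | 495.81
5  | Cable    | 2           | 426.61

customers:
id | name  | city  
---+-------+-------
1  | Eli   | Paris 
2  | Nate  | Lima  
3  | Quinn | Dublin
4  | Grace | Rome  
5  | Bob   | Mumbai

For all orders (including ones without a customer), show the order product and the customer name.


LEFT JOIN keeps every row from orders (the left table); where customer_id has no match in customers, the customer columns become NULL. Walk through each order:
  - order 1 (Chair): customer_id=NULL, no match -> kept with NULL
  - order 2 (Speaker): customer_id=4 -> matches Grace
  - order 3 (Phone): customer_id=3 -> matches Quinn
  - order 4 (Keyboard): customer_id=NULL, no match -> kept with NULL
  - order 5 (Cable): customer_id=2 -> matches Nate
All 5 rows appear; 2 have NULL customer.

SQL:
SELECT a.product, b.name AS customer
FROM orders a
LEFT JOIN customers b ON a.customer_id = b.id

Result:
product  | customer
---------+---------
Chair    | NULL    
Speaker  | Grace   
Phone    | Quinn   
Keyboard | NULL    
Cable    | Nate    


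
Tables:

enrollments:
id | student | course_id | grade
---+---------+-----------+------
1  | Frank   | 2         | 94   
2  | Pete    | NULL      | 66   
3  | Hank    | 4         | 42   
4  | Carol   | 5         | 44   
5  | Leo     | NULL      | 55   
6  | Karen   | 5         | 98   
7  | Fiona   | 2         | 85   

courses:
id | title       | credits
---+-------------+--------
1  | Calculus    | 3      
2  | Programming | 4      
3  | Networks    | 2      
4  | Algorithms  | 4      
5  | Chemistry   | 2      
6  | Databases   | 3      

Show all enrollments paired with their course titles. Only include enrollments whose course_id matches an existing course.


INNER JOIN keeps only enrollments rows whose course_id matches an id in courses. Walk through each enrollment:
  - enrollment 1 (Frank): course_id=2 -> matches Programming
  - enrollment 2 (Pete): course_id=NULL, no match -> dropped
  - enrollment 3 (Hank): course_id=4 -> matches Algorithms
  - enrollment 4 (Carol): course_id=5 -> matches Chemistry
  - enrollment 5 (Leo): course_id=NULL, no match -> dropped
  - enrollment 6 (Karen): course_id=5 -> matches Chemistry
  - enrollment 7 (Fiona): course_id=2 -> matches Programming
So 2 of 7 rows are dropped.

SQL:
SELECT a.student, b.title AS course
FROM enrollments a
INNER JOIN courses b ON a.course_id = b.id

Result:
student | course     
--------+------------
Frank   | Programming
Hank    | Algorithms 
Carol   | Chemistry  
Karen   | Chemistry  
Fiona   | Programming


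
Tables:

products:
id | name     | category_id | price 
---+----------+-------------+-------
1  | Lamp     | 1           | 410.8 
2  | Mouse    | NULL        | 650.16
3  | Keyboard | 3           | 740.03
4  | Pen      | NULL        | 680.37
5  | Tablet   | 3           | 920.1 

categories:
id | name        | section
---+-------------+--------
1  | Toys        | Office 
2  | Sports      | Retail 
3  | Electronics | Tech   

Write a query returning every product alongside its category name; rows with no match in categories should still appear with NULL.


LEFT JOIN keeps every row from products (the left table); where category_id has no match in categories, the category columns become NULL. Walk through each product:
  - product 1 (Lamp): category_id=1 -> matches Toys
  - product 2 (Mouse): category_id=NULL, no match -> kept with NULL
  - product 3 (Keyboard): category_id=3 -> matches Electronics
  - product 4 (Pen): category_id=NULL, no match -> kept with NULL
  - product 5 (Tablet): category_id=3 -> matches Electronics
All 5 rows appear; 2 have NULL category.

SQL:
SELECT a.name, b.name AS category
FROM products a
LEFT JOIN categories b ON a.category_id = b.id

Result:
name     | category   
---------+------------
Lamp     | Toys       
Mouse    | NULL       
Keyboard | Electronics
Pen      | NULL       
Tablet   | Electronics


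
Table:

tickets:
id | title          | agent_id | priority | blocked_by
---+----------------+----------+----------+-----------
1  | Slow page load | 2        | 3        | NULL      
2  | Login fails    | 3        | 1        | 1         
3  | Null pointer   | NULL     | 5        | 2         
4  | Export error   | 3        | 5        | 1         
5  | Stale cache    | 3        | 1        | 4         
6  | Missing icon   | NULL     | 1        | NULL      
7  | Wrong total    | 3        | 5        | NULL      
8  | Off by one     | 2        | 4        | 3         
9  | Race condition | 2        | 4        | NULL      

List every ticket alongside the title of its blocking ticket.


This is a self-join: tickets is joined to a second copy of itself, matching each row's blocked_by to another row's id. Use LEFT JOIN so rows with blocked_by=NULL are kept.
  - ticket 1 (Slow page load): blocked_by=NULL -> NULL
  - ticket 2 (Login fails): blocked_by=1 -> Slow page load
  - ticket 3 (Null pointer): blocked_by=2 -> Login fails
  - ticket 4 (Export error): blocked_by=1 -> Slow page load
  - ticket 5 (Stale cache): blocked_by=4 -> Export error
  - ticket 6 (Missing icon): blocked_by=NULL -> NULL
  - ticket 7 (Wrong total): blocked_by=NULL -> NULL
  - ticket 8 (Off by one): blocked_by=3 -> Null pointer
  - ticket 9 (Race condition): blocked_by=NULL -> NULL

SQL:
SELECT a.title AS item, b.title AS blocked_by
FROM tickets a
LEFT JOIN tickets b ON a.blocked_by = b.id

Result:
item           | blocked_by    
---------------+---------------
Slow page load | NULL          
Login fails    | Slow page load
Null pointer   | Login fails   
Export error   | Slow page load
Stale cache    | Export error  
Missing icon   | NULL          
Wrong total    | NULL          
Off by one     | Null pointer  
Race condition | NULL          


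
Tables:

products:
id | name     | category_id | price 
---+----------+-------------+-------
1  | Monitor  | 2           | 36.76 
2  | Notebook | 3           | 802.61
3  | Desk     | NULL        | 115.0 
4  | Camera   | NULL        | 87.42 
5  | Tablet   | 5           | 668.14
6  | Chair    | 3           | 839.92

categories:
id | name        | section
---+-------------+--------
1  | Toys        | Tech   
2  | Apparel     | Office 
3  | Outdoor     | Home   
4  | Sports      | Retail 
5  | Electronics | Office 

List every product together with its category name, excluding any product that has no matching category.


INNER JOIN keeps only products rows whose category_id matches an id in categories. Walk through each product:
  - product 1 (Monitor): category_id=2 -> matches Apparel
  - product 2 (Notebook): category_id=3 -> matches Outdoor
  - product 3 (Desk): category_id=NULL, no match -> dropped
  - product 4 (Camera): category_id=NULL, no match -> dropped
  - product 5 (Tablet): category_id=5 -> matches Electronics
  - product 6 (Chair): category_id=3 -> matches Outdoor
So 2 of 6 rows are dropped.

SQL:
SELECT a.name, b.name AS category
FROM products a
INNER JOIN categories b ON a.category_id = b.id

Result:
name     | category   
---------+------------
Monitor  | Apparel    
Notebook | Outdoor    
Tablet   | Electronics
Chair    | Outdoor    


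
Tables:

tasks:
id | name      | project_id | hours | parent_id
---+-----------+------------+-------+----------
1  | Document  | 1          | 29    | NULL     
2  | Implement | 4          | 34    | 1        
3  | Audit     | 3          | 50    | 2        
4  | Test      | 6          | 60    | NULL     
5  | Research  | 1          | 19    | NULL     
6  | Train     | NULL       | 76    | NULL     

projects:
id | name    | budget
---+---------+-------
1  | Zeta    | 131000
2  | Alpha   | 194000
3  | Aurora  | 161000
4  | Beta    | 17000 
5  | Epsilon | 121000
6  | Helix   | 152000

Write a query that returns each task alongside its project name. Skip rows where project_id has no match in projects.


INNER JOIN keeps only tasks rows whose project_id matches an id in projects. Walk through each task:
  - task 1 (Document): project_id=1 -> matches Zeta
  - task 2 (Implement): project_id=4 -> matches Beta
  - task 3 (Audit): project_id=3 -> matches Aurora
  - task 4 (Test): project_id=6 -> matches Helix
  - task 5 (Research): project_id=1 -> matches Zeta
  - task 6 (Train): project_id=NULL, no match -> dropped
So 1 of 6 rows is dropped.

SQL:
SELECT a.name, b.name AS project
FROM tasks a
INNER JOIN projects b ON a.project_id = b.id

Result:
name      | project
----------+--------
Document  | Zeta   
Implement | Beta   
Audit     | Aurora 
Test      | Helix  
Research  | Zeta   


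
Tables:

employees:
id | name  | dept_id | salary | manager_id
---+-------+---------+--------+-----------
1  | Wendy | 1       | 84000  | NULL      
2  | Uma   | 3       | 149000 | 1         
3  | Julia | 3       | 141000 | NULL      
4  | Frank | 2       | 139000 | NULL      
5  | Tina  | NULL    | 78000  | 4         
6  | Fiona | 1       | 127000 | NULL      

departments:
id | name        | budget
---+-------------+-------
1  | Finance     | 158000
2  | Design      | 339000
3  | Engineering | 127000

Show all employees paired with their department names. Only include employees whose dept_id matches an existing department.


INNER JOIN keeps only employees rows whose dept_id matches an id in departments. Walk through each employee:
  - employee 1 (Wendy): dept_id=1 -> matches Finance
  - employee 2 (Uma): dept_id=3 -> matches Engineering
  - employee 3 (Julia): dept_id=3 -> matches Engineering
  - employee 4 (Frank): dept_id=2 -> matches Design
  - employee 5 (Tina): dept_id=NULL, no match -> dropped
  - employee 6 (Fiona): dept_id=1 -> matches Finance
So 1 of 6 rows is dropped.

SQL:
SELECT a.name, b.name AS department
FROM employees a
INNER JOIN departments b ON a.dept_id = b.id

Result:
name  | department 
------+------------
Wendy | Finance    
Uma   | Engineering
Julia | Engineering
Frank | Design     
Fiona | Finance    


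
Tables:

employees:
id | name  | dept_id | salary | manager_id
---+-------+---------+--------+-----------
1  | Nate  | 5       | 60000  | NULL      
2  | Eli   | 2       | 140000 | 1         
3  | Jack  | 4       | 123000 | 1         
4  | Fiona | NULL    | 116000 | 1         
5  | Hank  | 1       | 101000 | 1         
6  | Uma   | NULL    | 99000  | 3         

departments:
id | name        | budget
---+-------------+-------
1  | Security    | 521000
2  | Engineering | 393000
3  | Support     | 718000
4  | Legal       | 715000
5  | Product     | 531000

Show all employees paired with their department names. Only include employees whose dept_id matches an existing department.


INNER JOIN keeps only employees rows whose dept_id matches an id in departments. Walk through each employee:
  - employee 1 (Nate): dept_id=5 -> matches Product
  - employee 2 (Eli): dept_id=2 -> matches Engineering
  - employee 3 (Jack): dept_id=4 -> matches Legal
  - employee 4 (Fiona): dept_id=NULL, no match -> dropped
  - employee 5 (Hank): dept_id=1 -> matches Security
  - employee 6 (Uma): dept_id=NULL, no match -> dropped
So 2 of 6 rows are dropped.

SQL:
SELECT a.name, b.name AS department
FROM employees a
INNER JOIN departments b ON a.dept_id = b.id

Result:
name | department 
-----+------------
Nate | Product    
Eli  | Engineering
Jack | Legal      
Hank | Security   


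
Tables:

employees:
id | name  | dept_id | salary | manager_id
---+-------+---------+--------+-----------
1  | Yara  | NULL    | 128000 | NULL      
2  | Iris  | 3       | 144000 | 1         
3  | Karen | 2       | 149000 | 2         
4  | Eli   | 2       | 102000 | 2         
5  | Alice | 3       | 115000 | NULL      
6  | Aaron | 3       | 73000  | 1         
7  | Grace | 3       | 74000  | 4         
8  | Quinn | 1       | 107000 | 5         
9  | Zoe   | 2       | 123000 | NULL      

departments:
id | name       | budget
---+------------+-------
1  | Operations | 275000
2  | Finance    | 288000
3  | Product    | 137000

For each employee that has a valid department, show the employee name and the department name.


INNER JOIN keeps only employees rows whose dept_id matches an id in departments. Walk through each employee:
  - employee 1 (Yara): dept_id=NULL, no match -> dropped
  - employee 2 (Iris): dept_id=3 -> matches Product
  - employee 3 (Karen): dept_id=2 -> matches Finance
  - employee 4 (Eli): dept_id=2 -> matches Finance
  - employee 5 (Alice): dept_id=3 -> matches Product
  - employee 6 (Aaron): dept_id=3 -> matches Product
  - employee 7 (Grace): dept_id=3 -> matches Product
  - employee 8 (Quinn): dept_id=1 -> matches Operations
  - employee 9 (Zoe): dept_id=2 -> matches Finance
So 1 of 9 rows is dropped.

SQL:
SELECT a.name, b.name AS department
FROM employees a
INNER JOIN departments b ON a.dept_id = b.id

Result:
name  | department
------+-----------
Iris  | Product   
Karen | Finance   
Eli   | Finance   
Alice | Product   
Aaron | Product   
Grace | Product   
Quinn | Operations
Zoe   | Finance   


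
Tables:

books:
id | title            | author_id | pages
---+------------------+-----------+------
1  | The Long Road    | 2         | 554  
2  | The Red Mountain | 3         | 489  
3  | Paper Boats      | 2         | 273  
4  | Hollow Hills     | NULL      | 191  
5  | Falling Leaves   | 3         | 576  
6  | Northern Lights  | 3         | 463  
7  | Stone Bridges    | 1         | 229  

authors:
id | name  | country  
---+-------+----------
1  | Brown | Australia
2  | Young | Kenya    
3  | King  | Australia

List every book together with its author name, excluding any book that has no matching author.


INNER JOIN keeps only books rows whose author_id matches an id in authors. Walk through each book:
  - book 1 (The Long Road): author_id=2 -> matches Young
  - book 2 (The Red Mountain): author_id=3 -> matches King
  - book 3 (Paper Boats): author_id=2 -> matches Young
  - book 4 (Hollow Hills): author_id=NULL, no match -> dropped
  - book 5 (Falling Leaves): author_id=3 -> matches King
  - book 6 (Northern Lights): author_id=3 -> matches King
  - book 7 (Stone Bridges): author_id=1 -> matches Brown
So 1 of 7 rows is dropped.

SQL:
SELECT a.title, b.name AS author
FROM books a
INNER JOIN authors b ON a.author_id = b.id

Result:
title            | author
-----------------+-------
The Long Road    | Young 
The Red Mountain | King  
Paper Boats      | Young 
Falling Leaves   | King  
Northern Lights  | King  
Stone Bridges    | Brown 


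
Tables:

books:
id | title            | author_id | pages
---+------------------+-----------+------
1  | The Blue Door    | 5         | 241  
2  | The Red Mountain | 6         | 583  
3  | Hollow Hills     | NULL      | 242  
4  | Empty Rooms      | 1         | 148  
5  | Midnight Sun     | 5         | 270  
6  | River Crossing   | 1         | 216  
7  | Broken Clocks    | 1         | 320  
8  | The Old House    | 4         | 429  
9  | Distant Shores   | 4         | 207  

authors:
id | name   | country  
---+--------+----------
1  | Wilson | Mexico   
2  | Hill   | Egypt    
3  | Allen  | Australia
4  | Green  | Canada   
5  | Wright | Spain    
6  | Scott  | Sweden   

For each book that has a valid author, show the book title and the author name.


INNER JOIN keeps only books rows whose author_id matches an id in authors. Walk through each book:
  - book 1 (The Blue Door): author_id=5 -> matches Wright
  - book 2 (The Red Mountain): author_id=6 -> matches Scott
  - book 3 (Hollow Hills): author_id=NULL, no match -> dropped
  - book 4 (Empty Rooms): author_id=1 -> matches Wilson
  - book 5 (Midnight Sun): author_id=5 -> matches Wright
  - book 6 (River Crossing): author_id=1 -> matches Wilson
  - book 7 (Broken Clocks): author_id=1 -> matches Wilson
  - book 8 (The Old House): author_id=4 -> matches Green
  - book 9 (Distant Shores): author_id=4 -> matches Green
So 1 of 9 rows is dropped.

SQL:
SELECT a.title, b.name AS author
FROM books a
INNER JOIN authors b ON a.author_id = b.id

Result:
title            | author
-----------------+-------
The Blue Door    | Wright
The Red Mountain | Scott 
Empty Rooms      | Wilson
Midnight Sun     | Wright
River Crossing   | Wilson
Broken Clocks    | Wilson
The Old House    | Green 
Distant Shores   | Green 


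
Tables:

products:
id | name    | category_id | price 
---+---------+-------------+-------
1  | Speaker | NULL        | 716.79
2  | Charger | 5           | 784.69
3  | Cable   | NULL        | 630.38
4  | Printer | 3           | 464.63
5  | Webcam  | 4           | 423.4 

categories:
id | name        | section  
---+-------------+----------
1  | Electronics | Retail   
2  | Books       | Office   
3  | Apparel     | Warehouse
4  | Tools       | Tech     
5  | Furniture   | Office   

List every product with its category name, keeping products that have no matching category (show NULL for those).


LEFT JOIN keeps every row from products (the left table); where category_id has no match in categories, the category columns become NULL. Walk through each product:
  - product 1 (Speaker): category_id=NULL, no match -> kept with NULL
  - product 2 (Charger): category_id=5 -> matches Furniture
  - product 3 (Cable): category_id=NULL, no match -> kept with NULL
  - product 4 (Printer): category_id=3 -> matches Apparel
  - product 5 (Webcam): category_id=4 -> matches Tools
All 5 rows appear; 2 have NULL category.

SQL:
SELECT a.name, b.name AS category
FROM products a
LEFT JOIN categories b ON a.category_id = b.id

Result:
name    | category 
--------+----------
Speaker | NULL     
Charger | Furniture
Cable   | NULL     
Printer | Apparel  
Webcam  | Tools    


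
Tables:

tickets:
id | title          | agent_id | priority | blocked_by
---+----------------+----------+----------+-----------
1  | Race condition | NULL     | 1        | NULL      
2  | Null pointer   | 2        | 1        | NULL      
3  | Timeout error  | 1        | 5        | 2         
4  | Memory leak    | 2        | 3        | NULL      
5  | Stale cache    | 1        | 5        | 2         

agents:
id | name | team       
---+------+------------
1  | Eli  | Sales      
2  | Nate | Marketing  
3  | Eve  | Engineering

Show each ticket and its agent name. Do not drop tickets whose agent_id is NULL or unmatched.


LEFT JOIN keeps every row from tickets (the left table); where agent_id has no match in agents, the agent columns become NULL. Walk through each ticket:
  - ticket 1 (Race condition): agent_id=NULL, no match -> kept with NULL
  - ticket 2 (Null pointer): agent_id=2 -> matches Nate
  - ticket 3 (Timeout error): agent_id=1 -> matches Eli
  - ticket 4 (Memory leak): agent_id=2 -> matches Nate
  - ticket 5 (Stale cache): agent_id=1 -> matches Eli
All 5 rows appear; 1 has NULL agent.

SQL:
SELECT a.title, b.name AS agent
FROM tickets a
LEFT JOIN agents b ON a.agent_id = b.id

Result:
title          | agent
---------------+------
Race condition | NULL 
Null pointer   | Nate 
Timeout error  | Eli  
Memory leak    | Nate 
Stale cache    | Eli  


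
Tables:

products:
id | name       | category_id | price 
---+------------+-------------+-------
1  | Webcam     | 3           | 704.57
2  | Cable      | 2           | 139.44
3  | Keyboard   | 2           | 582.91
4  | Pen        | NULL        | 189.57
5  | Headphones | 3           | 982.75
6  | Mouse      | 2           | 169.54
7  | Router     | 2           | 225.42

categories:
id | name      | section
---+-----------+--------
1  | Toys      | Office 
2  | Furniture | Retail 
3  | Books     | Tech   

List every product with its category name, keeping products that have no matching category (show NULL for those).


LEFT JOIN keeps every row from products (the left table); where category_id has no match in categories, the category columns become NULL. Walk through each product:
  - product 1 (Webcam): category_id=3 -> matches Books
  - product 2 (Cable): category_id=2 -> matches Furniture
  - product 3 (Keyboard): category_id=2 -> matches Furniture
  - product 4 (Pen): category_id=NULL, no match -> kept with NULL
  - product 5 (Headphones): category_id=3 -> matches Books
  - product 6 (Mouse): category_id=2 -> matches Furniture
  - product 7 (Router): category_id=2 -> matches Furniture
All 7 rows appear; 1 has NULL category.

SQL:
SELECT a.name, b.name AS category
FROM products a
LEFT JOIN categories b ON a.category_id = b.id

Result:
name       | category 
-----------+----------
Webcam     | Books    
Cable      | Furniture
Keyboard   | Furniture
Pen        | NULL     
Headphones | Books    
Mouse      | Furniture
Router     | Furniture


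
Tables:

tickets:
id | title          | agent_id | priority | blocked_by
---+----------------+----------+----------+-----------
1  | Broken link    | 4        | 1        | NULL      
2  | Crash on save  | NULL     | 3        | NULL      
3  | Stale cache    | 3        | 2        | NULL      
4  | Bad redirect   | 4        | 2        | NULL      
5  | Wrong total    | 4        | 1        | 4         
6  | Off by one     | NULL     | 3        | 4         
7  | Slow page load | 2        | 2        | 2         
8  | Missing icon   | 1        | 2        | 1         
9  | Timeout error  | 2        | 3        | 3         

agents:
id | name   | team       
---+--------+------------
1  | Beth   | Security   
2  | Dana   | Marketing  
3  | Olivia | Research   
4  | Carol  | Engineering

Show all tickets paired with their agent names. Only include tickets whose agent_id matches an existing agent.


INNER JOIN keeps only tickets rows whose agent_id matches an id in agents. Walk through each ticket:
  - ticket 1 (Broken link): agent_id=4 -> matches Carol
  - ticket 2 (Crash on save): agent_id=NULL, no match -> dropped
  - ticket 3 (Stale cache): agent_id=3 -> matches Olivia
  - ticket 4 (Bad redirect): agent_id=4 -> matches Carol
  - ticket 5 (Wrong total): agent_id=4 -> matches Carol
  - ticket 6 (Off by one): agent_id=NULL, no match -> dropped
  - ticket 7 (Slow page load): agent_id=2 -> matches Dana
  - ticket 8 (Missing icon): agent_id=1 -> matches Beth
  - ticket 9 (Timeout error): agent_id=2 -> matches Dana
So 2 of 9 rows are dropped.

SQL:
SELECT a.title, b.name AS agent
FROM tickets a
INNER JOIN agents b ON a.agent_id = b.id

Result:
title          | agent 
---------------+-------
Broken link    | Carol 
Stale cache    | Olivia
Bad redirect   | Carol 
Wrong total    | Carol 
Slow page load | Dana  
Missing icon   | Beth  
Timeout error  | Dana  


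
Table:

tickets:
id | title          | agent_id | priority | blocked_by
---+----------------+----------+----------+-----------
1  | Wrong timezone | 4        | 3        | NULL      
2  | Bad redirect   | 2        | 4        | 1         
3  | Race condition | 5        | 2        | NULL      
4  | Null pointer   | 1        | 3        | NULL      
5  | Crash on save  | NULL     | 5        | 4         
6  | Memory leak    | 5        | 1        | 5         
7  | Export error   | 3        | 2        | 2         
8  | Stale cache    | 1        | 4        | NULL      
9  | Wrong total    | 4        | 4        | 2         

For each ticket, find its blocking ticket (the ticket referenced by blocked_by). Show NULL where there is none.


This is a self-join: tickets is joined to a second copy of itself, matching each row's blocked_by to another row's id. Use LEFT JOIN so rows with blocked_by=NULL are kept.
  - ticket 1 (Wrong timezone): blocked_by=NULL -> NULL
  - ticket 2 (Bad redirect): blocked_by=1 -> Wrong timezone
  - ticket 3 (Race condition): blocked_by=NULL -> NULL
  - ticket 4 (Null pointer): blocked_by=NULL -> NULL
  - ticket 5 (Crash on save): blocked_by=4 -> Null pointer
  - ticket 6 (Memory leak): blocked_by=5 -> Crash on save
  - ticket 7 (Export error): blocked_by=2 -> Bad redirect
  - ticket 8 (Stale cache): blocked_by=NULL -> NULL
  - ticket 9 (Wrong total): blocked_by=2 -> Bad redirect

SQL:
SELECT a.title AS item, b.title AS blocked_by
FROM tickets a
LEFT JOIN tickets b ON a.blocked_by = b.id

Result:
item           | blocked_by    
---------------+---------------
Wrong timezone | NULL          
Bad redirect   | Wrong timezone
Race condition | NULL          
Null pointer   | NULL          
Crash on save  | Null pointer  
Memory leak    | Crash on save 
Export error   | Bad redirect  
Stale cache    | NULL          
Wrong total    | Bad redirect  


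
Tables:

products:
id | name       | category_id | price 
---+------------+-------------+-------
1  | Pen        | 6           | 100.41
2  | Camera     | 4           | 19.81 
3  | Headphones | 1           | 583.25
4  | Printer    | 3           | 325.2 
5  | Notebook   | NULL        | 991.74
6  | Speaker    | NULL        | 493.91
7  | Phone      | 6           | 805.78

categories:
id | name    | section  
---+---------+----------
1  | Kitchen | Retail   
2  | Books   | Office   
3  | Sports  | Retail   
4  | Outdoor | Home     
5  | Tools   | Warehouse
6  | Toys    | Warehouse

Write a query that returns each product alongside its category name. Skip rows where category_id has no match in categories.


INNER JOIN keeps only products rows whose category_id matches an id in categories. Walk through each product:
  - product 1 (Pen): category_id=6 -> matches Toys
  - product 2 (Camera): category_id=4 -> matches Outdoor
  - product 3 (Headphones): category_id=1 -> matches Kitchen
  - product 4 (Printer): category_id=3 -> matches Sports
  - product 5 (Notebook): category_id=NULL, no match -> dropped
  - product 6 (Speaker): category_id=NULL, no match -> dropped
  - product 7 (Phone): category_id=6 -> matches Toys
So 2 of 7 rows are dropped.

SQL:
SELECT a.name, b.name AS category
FROM products a
INNER JOIN categories b ON a.category_id = b.id

Result:
name       | category
-----------+---------
Pen        | Toys    
Camera     | Outdoor 
Headphones | Kitchen 
Printer    | Sports  
Phone      | Toys    


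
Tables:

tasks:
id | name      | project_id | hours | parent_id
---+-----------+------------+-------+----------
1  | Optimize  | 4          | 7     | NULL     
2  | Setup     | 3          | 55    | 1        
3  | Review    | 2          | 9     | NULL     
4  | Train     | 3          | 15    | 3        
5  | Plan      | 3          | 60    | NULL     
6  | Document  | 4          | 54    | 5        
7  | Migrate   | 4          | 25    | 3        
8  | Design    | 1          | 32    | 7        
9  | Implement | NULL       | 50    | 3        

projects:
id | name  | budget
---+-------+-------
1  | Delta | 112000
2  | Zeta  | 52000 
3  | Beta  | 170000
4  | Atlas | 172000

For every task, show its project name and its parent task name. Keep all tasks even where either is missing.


Two LEFT JOINs from the same base table tasks: one to projects via project_id, one to tasks itself via parent_id. Both are LEFT so every task is preserved.
Match against projects:
  - task 1 (Optimize): project_id=4 -> matches Atlas
  - task 2 (Setup): project_id=3 -> matches Beta
  - task 3 (Review): project_id=2 -> matches Zeta
  - task 4 (Train): project_id=3 -> matches Beta
  - task 5 (Plan): project_id=3 -> matches Beta
  - task 6 (Document): project_id=4 -> matches Atlas
  - task 7 (Migrate): project_id=4 -> matches Atlas
  - task 8 (Design): project_id=1 -> matches Delta
  - task 9 (Implement): project_id=NULL, no match -> kept with NULL
Match against tasks (self):
  - task 1 (Optimize): parent_id=NULL -> NULL
  - task 2 (Setup): parent_id=1 -> Optimize
  - task 3 (Review): parent_id=NULL -> NULL
  - task 4 (Train): parent_id=3 -> Review
  - task 5 (Plan): parent_id=NULL -> NULL
  - task 6 (Document): parent_id=5 -> Plan
  - task 7 (Migrate): parent_id=3 -> Review
  - task 8 (Design): parent_id=7 -> Migrate
  - task 9 (Implement): parent_id=3 -> Review

SQL:
SELECT a.name, b.name AS project, c.name AS parent
FROM tasks a
LEFT JOIN projects b ON a.project_id = b.id
LEFT JOIN tasks c ON a.parent_id = c.id

Result:
name      | project | parent  
----------+---------+---------
Optimize  | Atlas   | NULL    
Setup     | Beta    | Optimize
Review    | Zeta    | NULL    
Train     | Beta    | Review  
Plan      | Beta    | NULL    
Document  | Atlas   | Plan    
Migrate   | Atlas   | Review  
Design    | Delta   | Migrate 
Implement | NULL    | Review  


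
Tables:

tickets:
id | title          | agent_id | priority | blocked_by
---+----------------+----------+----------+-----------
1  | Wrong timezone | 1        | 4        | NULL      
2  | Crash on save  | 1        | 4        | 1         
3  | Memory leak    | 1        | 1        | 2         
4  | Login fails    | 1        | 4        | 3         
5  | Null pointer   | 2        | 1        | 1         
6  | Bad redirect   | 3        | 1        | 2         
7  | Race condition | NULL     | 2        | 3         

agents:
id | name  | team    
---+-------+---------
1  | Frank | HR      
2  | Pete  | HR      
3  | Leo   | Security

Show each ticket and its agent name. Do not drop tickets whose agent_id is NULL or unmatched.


LEFT JOIN keeps every row from tickets (the left table); where agent_id has no match in agents, the agent columns become NULL. Walk through each ticket:
  - ticket 1 (Wrong timezone): agent_id=1 -> matches Frank
  - ticket 2 (Crash on save): agent_id=1 -> matches Frank
  - ticket 3 (Memory leak): agent_id=1 -> matches Frank
  - ticket 4 (Login fails): agent_id=1 -> matches Frank
  - ticket 5 (Null pointer): agent_id=2 -> matches Pete
  - ticket 6 (Bad redirect): agent_id=3 -> matches Leo
  - ticket 7 (Race condition): agent_id=NULL, no match -> kept with NULL
All 7 rows appear; 1 has NULL agent.

SQL:
SELECT a.title, b.name AS agent
FROM tickets a
LEFT JOIN agents b ON a.agent_id = b.id

Result:
title          | agent
---------------+------
Wrong timezone | Frank
Crash on save  | Frank
Memory leak    | Frank
Login fails    | Frank
Null pointer   | Pete 
Bad redirect   | Leo  
Race condition | NULL 


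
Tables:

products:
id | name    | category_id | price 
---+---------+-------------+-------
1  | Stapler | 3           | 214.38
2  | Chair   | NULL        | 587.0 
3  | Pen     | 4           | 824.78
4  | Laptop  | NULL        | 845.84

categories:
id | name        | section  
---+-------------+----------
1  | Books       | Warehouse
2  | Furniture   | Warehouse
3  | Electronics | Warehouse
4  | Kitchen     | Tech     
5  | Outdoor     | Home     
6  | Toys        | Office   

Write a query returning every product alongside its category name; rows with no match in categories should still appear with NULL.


LEFT JOIN keeps every row from products (the left table); where category_id has no match in categories, the category columns become NULL. Walk through each product:
  - product 1 (Stapler): category_id=3 -> matches Electronics
  - product 2 (Chair): category_id=NULL, no match -> kept with NULL
  - product 3 (Pen): category_id=4 -> matches Kitchen
  - product 4 (Laptop): category_id=NULL, no match -> kept with NULL
All 4 rows appear; 2 have NULL category.

SQL:
SELECT a.name, b.name AS category
FROM products a
LEFT JOIN categories b ON a.category_id = b.id

Result:
name    | category   
--------+------------
Stapler | Electronics
Chair   | NULL       
Pen     | Kitchen    
Laptop  | NULL       


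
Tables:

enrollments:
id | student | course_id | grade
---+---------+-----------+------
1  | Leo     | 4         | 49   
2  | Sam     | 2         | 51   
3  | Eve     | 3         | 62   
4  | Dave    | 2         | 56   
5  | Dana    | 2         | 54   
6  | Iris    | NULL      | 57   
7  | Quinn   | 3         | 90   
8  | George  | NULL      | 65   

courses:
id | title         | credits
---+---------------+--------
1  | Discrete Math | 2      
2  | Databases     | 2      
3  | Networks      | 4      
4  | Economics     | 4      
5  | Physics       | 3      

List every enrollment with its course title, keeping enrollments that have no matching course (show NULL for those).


LEFT JOIN keeps every row from enrollments (the left table); where course_id has no match in courses, the course columns become NULL. Walk through each enrollment:
  - enrollment 1 (Leo): course_id=4 -> matches Economics
  - enrollment 2 (Sam): course_id=2 -> matches Databases
  - enrollment 3 (Eve): course_id=3 -> matches Networks
  - enrollment 4 (Dave): course_id=2 -> matches Databases
  - enrollment 5 (Dana): course_id=2 -> matches Databases
  - enrollment 6 (Iris): course_id=NULL, no match -> kept with NULL
  - enrollment 7 (Quinn): course_id=3 -> matches Networks
  - enrollment 8 (George): course_id=NULL, no match -> kept with NULL
All 8 rows appear; 2 have NULL course.

SQL:
SELECT a.student, b.title AS course
FROM enrollments a
LEFT JOIN courses b ON a.course_id = b.id

Result:
student | course   
--------+----------
Leo     | Economics
Sam     | Databases
Eve     | Networks 
Dave    | Databases
Dana    | Databases
Iris    | NULL     
Quinn   | Networks 
George  | NULL     


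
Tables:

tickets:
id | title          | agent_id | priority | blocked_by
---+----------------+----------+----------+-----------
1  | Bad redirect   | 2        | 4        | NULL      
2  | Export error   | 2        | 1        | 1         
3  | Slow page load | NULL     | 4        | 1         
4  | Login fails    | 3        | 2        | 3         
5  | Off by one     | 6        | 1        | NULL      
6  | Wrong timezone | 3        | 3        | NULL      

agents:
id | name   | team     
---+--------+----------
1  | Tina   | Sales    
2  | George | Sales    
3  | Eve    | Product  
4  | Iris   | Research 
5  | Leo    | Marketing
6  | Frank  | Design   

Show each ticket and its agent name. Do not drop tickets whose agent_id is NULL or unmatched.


LEFT JOIN keeps every row from tickets (the left table); where agent_id has no match in agents, the agent columns become NULL. Walk through each ticket:
  - ticket 1 (Bad redirect): agent_id=2 -> matches George
  - ticket 2 (Export error): agent_id=2 -> matches George
  - ticket 3 (Slow page load): agent_id=NULL, no match -> kept with NULL
  - ticket 4 (Login fails): agent_id=3 -> matches Eve
  - ticket 5 (Off by one): agent_id=6 -> matches Frank
  - ticket 6 (Wrong timezone): agent_id=3 -> matches Eve
All 6 rows appear; 1 has NULL agent.

SQL:
SELECT a.title, b.name AS agent
FROM tickets a
LEFT JOIN agents b ON a.agent_id = b.id

Result:
title          | agent 
---------------+-------
Bad redirect   | George
Export error   | George
Slow page load | NULL  
Login fails    | Eve   
Off by one     | Frank 
Wrong timezone | Eve   
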